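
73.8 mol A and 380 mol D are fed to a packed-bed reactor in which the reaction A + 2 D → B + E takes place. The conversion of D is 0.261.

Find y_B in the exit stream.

0.123

D reacted = 0.261 × 380 = 99.18 mol; ν_D = −2, so ξ = 99.18/2 = 49.59 mol.
Outlet amounts (n = n₀ + ν ξ):
  A: 73.8 − 1(49.59) = 24.21
  D: 380 − 2(49.59) = 280.8
  B: 0 + 1(49.59) = 49.59
  E: 0 + 1(49.59) = 49.59
Total out = 404.2 mol; y_B = 49.59 / 404.2 = 0.1227.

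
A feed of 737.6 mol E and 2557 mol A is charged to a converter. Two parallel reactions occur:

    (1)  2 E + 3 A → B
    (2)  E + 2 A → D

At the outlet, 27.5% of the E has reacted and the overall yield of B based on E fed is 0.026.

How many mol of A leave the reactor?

2170 mol

Yield of B: 1ξ₁ / 737.6 = 0.026 → ξ₁ = 19.18 mol.
Conversion of E: 2ξ₁ + 1ξ₂ = 0.275 × 737.6 = 202.8 → ξ₂ = 164.5 mol.
Outlet amounts (n = n₀ + Σ ν·ξ):
  E: 737.6 − 2(19.18) − 1(164.5) = 534.8
  A: 2557 − 3(19.18) − 2(164.5) = 2170
  B: 0 + 1(19.18) = 19.18
  D: 0 + 1(164.5) = 164.5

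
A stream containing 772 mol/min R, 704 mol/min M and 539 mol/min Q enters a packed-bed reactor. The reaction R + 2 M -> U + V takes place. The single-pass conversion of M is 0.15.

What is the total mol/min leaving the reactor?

1960 mol/min

M reacted = 0.15 × 704 = 105.6 mol/min; ν_M = −2, so ξ = 105.6/2 = 52.8 mol/min.
Outlet amounts (n = n₀ + ν ξ):
  R: 772 − 1(52.8) = 719.2
  M: 704 − 2(52.8) = 598.4
  U: 0 + 1(52.8) = 52.8
  V: 0 + 1(52.8) = 52.8
  Q: 539 (inert)
Total out = 719.2 + 598.4 + 52.8 + 52.8 + 539 = 1962 mol/min.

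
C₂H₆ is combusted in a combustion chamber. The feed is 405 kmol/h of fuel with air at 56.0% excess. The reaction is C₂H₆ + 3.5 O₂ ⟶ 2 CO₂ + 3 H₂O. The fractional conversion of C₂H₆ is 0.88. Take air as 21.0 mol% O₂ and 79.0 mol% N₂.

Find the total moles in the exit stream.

11100 kmol/h

Stoichiometric O₂ = 3.5 × 405 = 1418 kmol/h; O₂ fed = 1418 × 1.560 = 2211 kmol/h.
N₂ fed = 2211 × 79/21 = 8319 kmol/h.
Fuel reacted = 0.88 × 405 → ξ = 356.4 kmol/h.
Outlet (n = n₀ + ν ξ):
  C₂H₆: 405 − 1(356.4) = 48.6
  O₂: 2211 − 3.5(356.4) = 963.9
  N₂: 8319 (inert)
  CO₂: 0 + 2(356.4) = 712.8
  H₂O: 0 + 3(356.4) = 1069
Total out = 48.6 + 963.9 + 8319 + 712.8 + 1069 = 11110 kmol/h.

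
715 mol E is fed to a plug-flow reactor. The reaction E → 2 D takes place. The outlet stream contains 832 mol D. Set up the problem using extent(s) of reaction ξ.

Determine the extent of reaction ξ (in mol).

For D: n = n₀ + 2ξ → 832 = 0 + 2ξ, giving ξ = 416 mol.
Outlet amounts (n = n₀ + ν ξ):
  E: 715 − 1(416) = 299
  D: 0 + 2(416) = 832

ξ = 416 mol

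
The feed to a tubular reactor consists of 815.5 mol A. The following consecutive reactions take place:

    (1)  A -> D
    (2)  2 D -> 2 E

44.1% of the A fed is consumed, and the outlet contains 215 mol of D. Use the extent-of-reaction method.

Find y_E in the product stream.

0.177

Conversion of A: A consumed = 1ξ₁ = 0.441 × 815.5 → ξ₁ = 359.6 mol.
D balance: n_D = 0 + 1ξ₁ − 2ξ₂ = 215 → ξ₂ = (1·359.6 − 215)/2 = 72.32 mol.
Outlet amounts (n = n₀ + Σ ν·ξ):
  A: 815.5 − 1(359.6) = 455.9
  D: 0 + 1(359.6) − 2(72.32) = 215
  E: 0 + 2(72.32) = 144.6
Total out = 815.5 mol; y_E = 144.6 / 815.5 = 0.1774.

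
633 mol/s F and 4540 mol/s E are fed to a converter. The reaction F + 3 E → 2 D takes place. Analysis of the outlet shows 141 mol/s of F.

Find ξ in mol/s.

ξ = 492 mol/s

For F: n = n₀ − 1ξ → 141 = 633 − 1ξ, giving ξ = 492 mol/s.
Outlet amounts (n = n₀ + ν ξ):
  F: 633 − 1(492) = 141
  E: 4540 − 3(492) = 3064
  D: 0 + 2(492) = 984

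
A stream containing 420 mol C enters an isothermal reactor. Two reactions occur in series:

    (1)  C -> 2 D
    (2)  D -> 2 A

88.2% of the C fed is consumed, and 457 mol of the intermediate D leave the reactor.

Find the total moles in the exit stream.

1070 mol

Conversion of C: C consumed = 1ξ₁ = 0.882 × 420 → ξ₁ = 370.4 mol.
D balance: n_D = 0 + 2ξ₁ − 1ξ₂ = 457 → ξ₂ = (2·370.4 − 457)/1 = 283.9 mol.
Outlet amounts (n = n₀ + Σ ν·ξ):
  C: 420 − 1(370.4) = 49.56
  D: 0 + 2(370.4) − 1(283.9) = 457
  A: 0 + 2(283.9) = 567.8
Total out = 49.56 + 457 + 567.8 = 1074 mol.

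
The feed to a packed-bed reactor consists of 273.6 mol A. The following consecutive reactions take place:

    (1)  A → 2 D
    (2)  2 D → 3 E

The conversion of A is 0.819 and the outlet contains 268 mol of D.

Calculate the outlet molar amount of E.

Conversion of A: A consumed = 1ξ₁ = 0.819 × 273.6 → ξ₁ = 224.1 mol.
D balance: n_D = 0 + 2ξ₁ − 2ξ₂ = 268 → ξ₂ = (2·224.1 − 268)/2 = 90.08 mol.
Outlet amounts (n = n₀ + Σ ν·ξ):
  A: 273.6 − 1(224.1) = 49.52
  D: 0 + 2(224.1) − 2(90.08) = 268
  E: 0 + 3(90.08) = 270.2

270 mol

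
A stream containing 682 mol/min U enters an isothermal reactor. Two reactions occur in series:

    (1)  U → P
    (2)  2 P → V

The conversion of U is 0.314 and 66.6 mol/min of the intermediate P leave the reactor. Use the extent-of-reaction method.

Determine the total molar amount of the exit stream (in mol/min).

Conversion of U: U consumed = 1ξ₁ = 0.314 × 682 → ξ₁ = 214.1 mol/min.
P balance: n_P = 0 + 1ξ₁ − 2ξ₂ = 66.6 → ξ₂ = (1·214.1 − 66.6)/2 = 73.77 mol/min.
Outlet amounts (n = n₀ + Σ ν·ξ):
  U: 682 − 1(214.1) = 467.9
  P: 0 + 1(214.1) − 2(73.77) = 66.6
  V: 0 + 1(73.77) = 73.77
Total out = 467.9 + 66.6 + 73.77 = 608.2 mol/min.

608 mol/min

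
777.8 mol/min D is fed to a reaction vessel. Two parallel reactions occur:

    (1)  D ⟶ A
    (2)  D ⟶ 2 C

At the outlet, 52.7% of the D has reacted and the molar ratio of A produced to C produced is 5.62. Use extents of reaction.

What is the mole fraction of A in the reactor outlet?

0.464

Conversion of D: D consumed = 0.527 × 777.8 = 409.9 mol/min = 1ξ₁ + 1ξ₂.
Selectivity: 1ξ₁ / (2ξ₂) = 5.62 → ξ₁ = 11.24 ξ₂.
Substitute: (1·11.24 + 1) ξ₂ = 409.9 → ξ₂ = 33.49 mol/min, ξ₁ = 376.4 mol/min.
Outlet amounts (n = n₀ + Σ ν·ξ):
  D: 777.8 − 1(376.4) − 1(33.49) = 367.9
  A: 0 + 1(376.4) = 376.4
  C: 0 + 2(33.49) = 66.98
Total out = 811.3 mol/min; y_A = 376.4 / 811.3 = 0.464.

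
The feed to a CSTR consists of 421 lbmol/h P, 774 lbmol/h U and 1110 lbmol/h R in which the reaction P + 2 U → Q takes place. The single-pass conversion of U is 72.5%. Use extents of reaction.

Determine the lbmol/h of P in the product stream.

U reacted = 0.725 × 774 = 561.1 lbmol/h; ν_U = −2, so ξ = 561.1/2 = 280.6 lbmol/h.
Outlet amounts (n = n₀ + ν ξ):
  P: 421 − 1(280.6) = 140.4
  U: 774 − 2(280.6) = 212.9
  Q: 0 + 1(280.6) = 280.6
  R: 1110 (inert)

140 lbmol/h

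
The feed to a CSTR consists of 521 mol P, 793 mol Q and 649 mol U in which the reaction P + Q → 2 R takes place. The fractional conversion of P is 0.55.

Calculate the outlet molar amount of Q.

P reacted = 0.55 × 521 = 286.6 mol; ν_P = −1, so ξ = 286.6/1 = 286.6 mol.
Outlet amounts (n = n₀ + ν ξ):
  P: 521 − 1(286.6) = 234.4
  Q: 793 − 1(286.6) = 506.4
  R: 0 + 2(286.6) = 573.1
  U: 649 (inert)

506 mol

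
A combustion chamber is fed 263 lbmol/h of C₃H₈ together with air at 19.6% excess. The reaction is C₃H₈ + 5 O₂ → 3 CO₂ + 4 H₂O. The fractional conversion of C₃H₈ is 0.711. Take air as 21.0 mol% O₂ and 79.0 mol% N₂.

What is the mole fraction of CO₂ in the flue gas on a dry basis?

Stoichiometric O₂ = 5 × 263 = 1315 lbmol/h; O₂ fed = 1315 × 1.196 = 1573 lbmol/h.
N₂ fed = 1573 × 79/21 = 5916 lbmol/h.
Fuel reacted = 0.711 × 263 → ξ = 187 lbmol/h.
Outlet (n = n₀ + ν ξ):
  C₃H₈: 263 − 1(187) = 76.01
  O₂: 1573 − 5(187) = 637.8
  N₂: 5916 (inert)
  CO₂: 0 + 3(187) = 561
  H₂O: 0 + 4(187) = 748
Dry total = 7191 lbmol/h; y_CO₂ (dry) = 561 / 7191 = 0.07801.

0.078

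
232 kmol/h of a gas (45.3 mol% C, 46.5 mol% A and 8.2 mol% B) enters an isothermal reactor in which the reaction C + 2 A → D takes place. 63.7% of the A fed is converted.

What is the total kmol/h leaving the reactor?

A reacted = 0.637 × 107.9 = 68.72 kmol/h; ν_A = −2, so ξ = 68.72/2 = 34.36 kmol/h.
Outlet amounts (n = n₀ + ν ξ):
  C: 105.1 − 1(34.36) = 70.74
  A: 107.9 − 2(34.36) = 39.16
  D: 0 + 1(34.36) = 34.36
  B: 19.02 (inert)
Total out = 70.74 + 39.16 + 34.36 + 19.02 = 163.3 kmol/h.

163 kmol/h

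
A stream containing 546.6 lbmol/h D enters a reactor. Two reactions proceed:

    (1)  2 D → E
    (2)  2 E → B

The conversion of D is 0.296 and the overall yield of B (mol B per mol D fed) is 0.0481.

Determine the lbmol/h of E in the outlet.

28.3 lbmol/h

Conversion of D: D consumed = 2ξ₁ = 0.296 × 546.6 → ξ₁ = 80.9 lbmol/h.
Yield of B: 1ξ₂ / 546.6 = 0.0481 → ξ₂ = 26.29 lbmol/h.
Outlet amounts (n = n₀ + Σ ν·ξ):
  D: 546.6 − 2(80.9) = 384.8
  E: 0 + 1(80.9) − 2(26.29) = 28.31
  B: 0 + 1(26.29) = 26.29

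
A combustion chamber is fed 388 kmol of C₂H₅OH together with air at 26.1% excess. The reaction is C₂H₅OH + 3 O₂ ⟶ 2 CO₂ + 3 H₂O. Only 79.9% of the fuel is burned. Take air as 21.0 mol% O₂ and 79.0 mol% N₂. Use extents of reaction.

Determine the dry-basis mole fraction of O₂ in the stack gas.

0.0796

Stoichiometric O₂ = 3 × 388 = 1164 kmol; O₂ fed = 1164 × 1.261 = 1468 kmol.
N₂ fed = 1468 × 79/21 = 5522 kmol.
Fuel reacted = 0.799 × 388 → ξ = 310 kmol.
Outlet (n = n₀ + ν ξ):
  C₂H₅OH: 388 − 1(310) = 77.99
  O₂: 1468 − 3(310) = 537.8
  N₂: 5522 (inert)
  CO₂: 0 + 2(310) = 620
  H₂O: 0 + 3(310) = 930
Dry total = 6758 kmol; y_O₂ (dry) = 537.8 / 6758 = 0.07958.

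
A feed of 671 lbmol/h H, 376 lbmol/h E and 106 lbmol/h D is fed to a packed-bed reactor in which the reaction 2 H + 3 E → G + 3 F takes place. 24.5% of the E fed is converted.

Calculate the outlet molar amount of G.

30.7 lbmol/h

E reacted = 0.245 × 376 = 92.12 lbmol/h; ν_E = −3, so ξ = 92.12/3 = 30.71 lbmol/h.
Outlet amounts (n = n₀ + ν ξ):
  H: 671 − 2(30.71) = 609.6
  E: 376 − 3(30.71) = 283.9
  G: 0 + 1(30.71) = 30.71
  F: 0 + 3(30.71) = 92.12
  D: 106 (inert)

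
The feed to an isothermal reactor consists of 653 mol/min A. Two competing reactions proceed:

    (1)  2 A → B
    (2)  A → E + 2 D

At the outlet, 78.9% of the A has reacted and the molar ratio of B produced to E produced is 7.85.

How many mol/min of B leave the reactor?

242 mol/min

Conversion of A: A consumed = 0.789 × 653 = 515.2 mol/min = 2ξ₁ + 1ξ₂.
Selectivity: 1ξ₁ / (1ξ₂) = 7.85 → ξ₁ = 7.85 ξ₂.
Substitute: (2·7.85 + 1) ξ₂ = 515.2 → ξ₂ = 30.85 mol/min, ξ₁ = 242.2 mol/min.
Outlet amounts (n = n₀ + Σ ν·ξ):
  A: 653 − 2(242.2) − 1(30.85) = 137.8
  B: 0 + 1(242.2) = 242.2
  E: 0 + 1(30.85) = 30.85
  D: 0 + 2(30.85) = 61.7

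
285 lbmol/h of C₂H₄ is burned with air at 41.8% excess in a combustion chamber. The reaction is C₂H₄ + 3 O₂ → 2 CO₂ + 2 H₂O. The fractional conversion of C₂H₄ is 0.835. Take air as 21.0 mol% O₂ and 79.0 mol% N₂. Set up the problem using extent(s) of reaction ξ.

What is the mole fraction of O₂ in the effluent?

0.0823

Stoichiometric O₂ = 3 × 285 = 855 lbmol/h; O₂ fed = 855 × 1.418 = 1212 lbmol/h.
N₂ fed = 1212 × 79/21 = 4561 lbmol/h.
Fuel reacted = 0.835 × 285 → ξ = 238 lbmol/h.
Outlet (n = n₀ + ν ξ):
  C₂H₄: 285 − 1(238) = 47.03
  O₂: 1212 − 3(238) = 498.5
  N₂: 4561 (inert)
  CO₂: 0 + 2(238) = 475.9
  H₂O: 0 + 2(238) = 475.9
Total out = 6058 lbmol/h; y_O₂ = 498.5 / 6058 = 0.08228.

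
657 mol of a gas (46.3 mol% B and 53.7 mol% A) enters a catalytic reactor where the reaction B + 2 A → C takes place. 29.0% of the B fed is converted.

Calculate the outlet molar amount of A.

B reacted = 0.29 × 304.2 = 88.22 mol; ν_B = −1, so ξ = 88.22/1 = 88.22 mol.
Outlet amounts (n = n₀ + ν ξ):
  B: 304.2 − 1(88.22) = 216
  A: 352.8 − 2(88.22) = 176.4
  C: 0 + 1(88.22) = 88.22

176 mol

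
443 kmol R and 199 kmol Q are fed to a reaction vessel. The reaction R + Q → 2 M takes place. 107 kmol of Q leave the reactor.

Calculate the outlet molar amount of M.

For Q: n = n₀ − 1ξ → 107 = 199 − 1ξ, giving ξ = 92 kmol.
Outlet amounts (n = n₀ + ν ξ):
  R: 443 − 1(92) = 351
  Q: 199 − 1(92) = 107
  M: 0 + 2(92) = 184

184 kmol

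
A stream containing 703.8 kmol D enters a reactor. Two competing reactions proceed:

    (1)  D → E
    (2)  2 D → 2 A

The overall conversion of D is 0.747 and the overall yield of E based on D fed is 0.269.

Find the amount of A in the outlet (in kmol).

336 kmol

Yield of E: 1ξ₁ / 703.8 = 0.269 → ξ₁ = 189.3 kmol.
Conversion of D: 1ξ₁ + 2ξ₂ = 0.747 × 703.8 = 525.7 → ξ₂ = 168.2 kmol.
Outlet amounts (n = n₀ + Σ ν·ξ):
  D: 703.8 − 1(189.3) − 2(168.2) = 178.1
  E: 0 + 1(189.3) = 189.3
  A: 0 + 2(168.2) = 336.4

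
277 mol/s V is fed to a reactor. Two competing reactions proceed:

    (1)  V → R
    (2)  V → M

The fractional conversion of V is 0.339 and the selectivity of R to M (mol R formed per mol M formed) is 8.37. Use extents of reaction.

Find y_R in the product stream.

Conversion of V: V consumed = 0.339 × 277 = 93.9 mol/s = 1ξ₁ + 1ξ₂.
Selectivity: 1ξ₁ / (1ξ₂) = 8.37 → ξ₁ = 8.37 ξ₂.
Substitute: (1·8.37 + 1) ξ₂ = 93.9 → ξ₂ = 10.02 mol/s, ξ₁ = 83.88 mol/s.
Outlet amounts (n = n₀ + Σ ν·ξ):
  V: 277 − 1(83.88) − 1(10.02) = 183.1
  R: 0 + 1(83.88) = 83.88
  M: 0 + 1(10.02) = 10.02
Total out = 277 mol/s; y_R = 83.88 / 277 = 0.3028.

0.303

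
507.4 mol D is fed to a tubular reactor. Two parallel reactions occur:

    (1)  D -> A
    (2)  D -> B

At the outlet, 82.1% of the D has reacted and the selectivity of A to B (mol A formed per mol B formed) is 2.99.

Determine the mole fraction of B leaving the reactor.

Conversion of D: D consumed = 0.821 × 507.4 = 416.6 mol = 1ξ₁ + 1ξ₂.
Selectivity: 1ξ₁ / (1ξ₂) = 2.99 → ξ₁ = 2.99 ξ₂.
Substitute: (1·2.99 + 1) ξ₂ = 416.6 → ξ₂ = 104.4 mol, ξ₁ = 312.2 mol.
Outlet amounts (n = n₀ + Σ ν·ξ):
  D: 507.4 − 1(312.2) − 1(104.4) = 90.82
  A: 0 + 1(312.2) = 312.2
  B: 0 + 1(104.4) = 104.4
Total out = 507.4 mol; y_B = 104.4 / 507.4 = 0.2058.

0.206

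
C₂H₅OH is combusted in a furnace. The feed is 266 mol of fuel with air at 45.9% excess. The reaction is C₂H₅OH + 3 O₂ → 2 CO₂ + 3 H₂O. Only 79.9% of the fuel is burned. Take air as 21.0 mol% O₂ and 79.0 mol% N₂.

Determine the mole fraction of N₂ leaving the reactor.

0.727

Stoichiometric O₂ = 3 × 266 = 798 mol; O₂ fed = 798 × 1.459 = 1164 mol.
N₂ fed = 1164 × 79/21 = 4380 mol.
Fuel reacted = 0.799 × 266 → ξ = 212.5 mol.
Outlet (n = n₀ + ν ξ):
  C₂H₅OH: 266 − 1(212.5) = 53.47
  O₂: 1164 − 3(212.5) = 526.7
  N₂: 4380 (inert)
  CO₂: 0 + 2(212.5) = 425.1
  H₂O: 0 + 3(212.5) = 637.6
Total out = 6023 mol; y_N₂ = 4380 / 6023 = 0.7272.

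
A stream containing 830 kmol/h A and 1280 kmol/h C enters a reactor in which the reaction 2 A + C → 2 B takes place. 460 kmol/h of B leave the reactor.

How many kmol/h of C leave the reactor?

For B: n = n₀ + 2ξ → 460 = 0 + 2ξ, giving ξ = 230 kmol/h.
Outlet amounts (n = n₀ + ν ξ):
  A: 830 − 2(230) = 370
  C: 1280 − 1(230) = 1050
  B: 0 + 2(230) = 460

1050 kmol/h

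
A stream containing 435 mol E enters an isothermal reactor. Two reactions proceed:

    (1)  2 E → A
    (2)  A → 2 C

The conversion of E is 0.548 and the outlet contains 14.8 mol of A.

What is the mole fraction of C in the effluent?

0.497

Conversion of E: E consumed = 2ξ₁ = 0.548 × 435 → ξ₁ = 119.2 mol.
A balance: n_A = 0 + 1ξ₁ − 1ξ₂ = 14.8 → ξ₂ = (1·119.2 − 14.8)/1 = 104.4 mol.
Outlet amounts (n = n₀ + Σ ν·ξ):
  E: 435 − 2(119.2) = 196.6
  A: 0 + 1(119.2) − 1(104.4) = 14.8
  C: 0 + 2(104.4) = 208.8
Total out = 420.2 mol; y_C = 208.8 / 420.2 = 0.4969.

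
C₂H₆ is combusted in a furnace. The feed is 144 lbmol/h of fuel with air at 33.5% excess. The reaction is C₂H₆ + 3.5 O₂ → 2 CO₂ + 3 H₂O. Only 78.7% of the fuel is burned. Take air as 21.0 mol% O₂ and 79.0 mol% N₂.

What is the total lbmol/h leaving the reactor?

3400 lbmol/h

Stoichiometric O₂ = 3.5 × 144 = 504 lbmol/h; O₂ fed = 504 × 1.335 = 672.8 lbmol/h.
N₂ fed = 672.8 × 79/21 = 2531 lbmol/h.
Fuel reacted = 0.787 × 144 → ξ = 113.3 lbmol/h.
Outlet (n = n₀ + ν ξ):
  C₂H₆: 144 − 1(113.3) = 30.67
  O₂: 672.8 − 3.5(113.3) = 276.2
  N₂: 2531 (inert)
  CO₂: 0 + 2(113.3) = 226.7
  H₂O: 0 + 3(113.3) = 340
Total out = 30.67 + 276.2 + 2531 + 226.7 + 340 = 3405 lbmol/h.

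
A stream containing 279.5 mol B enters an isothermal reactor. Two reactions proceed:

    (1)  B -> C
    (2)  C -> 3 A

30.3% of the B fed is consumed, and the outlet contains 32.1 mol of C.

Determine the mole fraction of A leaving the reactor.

Conversion of B: B consumed = 1ξ₁ = 0.303 × 279.5 → ξ₁ = 84.69 mol.
C balance: n_C = 0 + 1ξ₁ − 1ξ₂ = 32.1 → ξ₂ = (1·84.69 − 32.1)/1 = 52.59 mol.
Outlet amounts (n = n₀ + Σ ν·ξ):
  B: 279.5 − 1(84.69) = 194.8
  C: 0 + 1(84.69) − 1(52.59) = 32.1
  A: 0 + 3(52.59) = 157.8
Total out = 384.7 mol; y_A = 157.8 / 384.7 = 0.4101.

0.41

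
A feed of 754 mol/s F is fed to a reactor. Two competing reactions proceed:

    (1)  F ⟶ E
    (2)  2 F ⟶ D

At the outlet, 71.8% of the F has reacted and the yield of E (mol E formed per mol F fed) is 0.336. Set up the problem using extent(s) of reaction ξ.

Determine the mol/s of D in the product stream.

Yield of E: 1ξ₁ / 754 = 0.336 → ξ₁ = 253.3 mol/s.
Conversion of F: 1ξ₁ + 2ξ₂ = 0.718 × 754 = 541.4 → ξ₂ = 144 mol/s.
Outlet amounts (n = n₀ + Σ ν·ξ):
  F: 754 − 1(253.3) − 2(144) = 212.6
  E: 0 + 1(253.3) = 253.3
  D: 0 + 1(144) = 144

144 mol/s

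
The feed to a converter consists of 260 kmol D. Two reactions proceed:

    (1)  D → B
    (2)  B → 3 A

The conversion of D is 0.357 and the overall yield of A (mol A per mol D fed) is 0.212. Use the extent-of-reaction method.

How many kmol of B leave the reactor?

Conversion of D: D consumed = 1ξ₁ = 0.357 × 260 → ξ₁ = 92.82 kmol.
Yield of A: 3ξ₂ / 260 = 0.212 → ξ₂ = 18.37 kmol.
Outlet amounts (n = n₀ + Σ ν·ξ):
  D: 260 − 1(92.82) = 167.2
  B: 0 + 1(92.82) − 1(18.37) = 74.45
  A: 0 + 3(18.37) = 55.12

74.4 kmol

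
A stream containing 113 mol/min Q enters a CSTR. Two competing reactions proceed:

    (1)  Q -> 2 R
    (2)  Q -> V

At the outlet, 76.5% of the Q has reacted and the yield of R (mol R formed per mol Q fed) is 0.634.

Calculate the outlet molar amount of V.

50.6 mol/min

Yield of R: 2ξ₁ / 113 = 0.634 → ξ₁ = 35.82 mol/min.
Conversion of Q: 1ξ₁ + 1ξ₂ = 0.765 × 113 = 86.45 → ξ₂ = 50.62 mol/min.
Outlet amounts (n = n₀ + Σ ν·ξ):
  Q: 113 − 1(35.82) − 1(50.62) = 26.55
  R: 0 + 2(35.82) = 71.64
  V: 0 + 1(50.62) = 50.62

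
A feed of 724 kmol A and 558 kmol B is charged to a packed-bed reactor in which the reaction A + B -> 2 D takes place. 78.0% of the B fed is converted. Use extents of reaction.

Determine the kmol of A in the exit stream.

289 kmol

B reacted = 0.78 × 558 = 435.2 kmol; ν_B = −1, so ξ = 435.2/1 = 435.2 kmol.
Outlet amounts (n = n₀ + ν ξ):
  A: 724 − 1(435.2) = 288.8
  B: 558 − 1(435.2) = 122.8
  D: 0 + 2(435.2) = 870.5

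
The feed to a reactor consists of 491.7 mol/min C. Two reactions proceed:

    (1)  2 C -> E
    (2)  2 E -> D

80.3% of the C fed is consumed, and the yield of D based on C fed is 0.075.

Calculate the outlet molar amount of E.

124 mol/min

Conversion of C: C consumed = 2ξ₁ = 0.803 × 491.7 → ξ₁ = 197.4 mol/min.
Yield of D: 1ξ₂ / 491.7 = 0.075 → ξ₂ = 36.88 mol/min.
Outlet amounts (n = n₀ + Σ ν·ξ):
  C: 491.7 − 2(197.4) = 96.86
  E: 0 + 1(197.4) − 2(36.88) = 123.7
  D: 0 + 1(36.88) = 36.88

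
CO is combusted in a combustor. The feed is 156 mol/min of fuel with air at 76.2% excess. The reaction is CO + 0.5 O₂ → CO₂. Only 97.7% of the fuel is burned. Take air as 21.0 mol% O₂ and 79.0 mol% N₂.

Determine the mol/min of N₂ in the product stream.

Stoichiometric O₂ = 0.5 × 156 = 78 mol/min; O₂ fed = 78 × 1.762 = 137.4 mol/min.
N₂ fed = 137.4 × 79/21 = 517 mol/min.
Fuel reacted = 0.977 × 156 → ξ = 152.4 mol/min.
Outlet (n = n₀ + ν ξ):
  CO: 156 − 1(152.4) = 3.588
  O₂: 137.4 − 0.5(152.4) = 61.23
  N₂: 517 (inert)
  CO₂: 0 + 1(152.4) = 152.4

517 mol/min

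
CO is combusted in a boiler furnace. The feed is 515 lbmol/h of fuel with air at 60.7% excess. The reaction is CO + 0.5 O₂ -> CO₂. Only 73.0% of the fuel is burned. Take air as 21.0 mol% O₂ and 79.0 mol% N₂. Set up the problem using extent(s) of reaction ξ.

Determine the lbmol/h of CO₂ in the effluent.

Stoichiometric O₂ = 0.5 × 515 = 257.5 lbmol/h; O₂ fed = 257.5 × 1.607 = 413.8 lbmol/h.
N₂ fed = 413.8 × 79/21 = 1557 lbmol/h.
Fuel reacted = 0.73 × 515 → ξ = 375.9 lbmol/h.
Outlet (n = n₀ + ν ξ):
  CO: 515 − 1(375.9) = 139.1
  O₂: 413.8 − 0.5(375.9) = 225.8
  N₂: 1557 (inert)
  CO₂: 0 + 1(375.9) = 375.9

376 lbmol/h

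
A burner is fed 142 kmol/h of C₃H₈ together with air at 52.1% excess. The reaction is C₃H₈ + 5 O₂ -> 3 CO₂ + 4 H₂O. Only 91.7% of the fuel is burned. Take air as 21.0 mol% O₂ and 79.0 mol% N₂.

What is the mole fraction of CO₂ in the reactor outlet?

0.0721

Stoichiometric O₂ = 5 × 142 = 710 kmol/h; O₂ fed = 710 × 1.521 = 1080 kmol/h.
N₂ fed = 1080 × 79/21 = 4063 kmol/h.
Fuel reacted = 0.917 × 142 → ξ = 130.2 kmol/h.
Outlet (n = n₀ + ν ξ):
  C₃H₈: 142 − 1(130.2) = 11.79
  O₂: 1080 − 5(130.2) = 428.8
  N₂: 4063 (inert)
  CO₂: 0 + 3(130.2) = 390.6
  H₂O: 0 + 4(130.2) = 520.9
Total out = 5415 kmol/h; y_CO₂ = 390.6 / 5415 = 0.07215.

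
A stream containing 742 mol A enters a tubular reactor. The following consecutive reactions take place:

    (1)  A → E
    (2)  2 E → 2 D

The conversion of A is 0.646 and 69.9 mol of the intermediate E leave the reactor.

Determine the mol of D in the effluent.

Conversion of A: A consumed = 1ξ₁ = 0.646 × 742 → ξ₁ = 479.3 mol.
E balance: n_E = 0 + 1ξ₁ − 2ξ₂ = 69.9 → ξ₂ = (1·479.3 − 69.9)/2 = 204.7 mol.
Outlet amounts (n = n₀ + Σ ν·ξ):
  A: 742 − 1(479.3) = 262.7
  E: 0 + 1(479.3) − 2(204.7) = 69.9
  D: 0 + 2(204.7) = 409.4

409 mol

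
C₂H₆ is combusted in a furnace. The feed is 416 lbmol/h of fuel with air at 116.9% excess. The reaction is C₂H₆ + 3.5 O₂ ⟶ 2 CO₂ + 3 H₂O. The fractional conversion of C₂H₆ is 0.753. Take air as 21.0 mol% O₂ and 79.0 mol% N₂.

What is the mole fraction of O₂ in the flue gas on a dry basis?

0.141

Stoichiometric O₂ = 3.5 × 416 = 1456 lbmol/h; O₂ fed = 1456 × 2.169 = 3158 lbmol/h.
N₂ fed = 3158 × 79/21 = 11880 lbmol/h.
Fuel reacted = 0.753 × 416 → ξ = 313.2 lbmol/h.
Outlet (n = n₀ + ν ξ):
  C₂H₆: 416 − 1(313.2) = 102.8
  O₂: 3158 − 3.5(313.2) = 2062
  N₂: 11880 (inert)
  CO₂: 0 + 2(313.2) = 626.5
  H₂O: 0 + 3(313.2) = 939.7
Dry total = 14670 lbmol/h; y_O₂ (dry) = 2062 / 14670 = 0.1405.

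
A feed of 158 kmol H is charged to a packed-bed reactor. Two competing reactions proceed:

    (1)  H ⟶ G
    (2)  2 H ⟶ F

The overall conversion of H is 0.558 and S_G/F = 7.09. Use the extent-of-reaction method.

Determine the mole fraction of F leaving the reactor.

0.0654

Conversion of H: H consumed = 0.558 × 158 = 88.16 kmol = 1ξ₁ + 2ξ₂.
Selectivity: 1ξ₁ / (1ξ₂) = 7.09 → ξ₁ = 7.09 ξ₂.
Substitute: (1·7.09 + 2) ξ₂ = 88.16 → ξ₂ = 9.699 kmol, ξ₁ = 68.77 kmol.
Outlet amounts (n = n₀ + Σ ν·ξ):
  H: 158 − 1(68.77) − 2(9.699) = 69.84
  G: 0 + 1(68.77) = 68.77
  F: 0 + 1(9.699) = 9.699
Total out = 148.3 kmol; y_F = 9.699 / 148.3 = 0.0654.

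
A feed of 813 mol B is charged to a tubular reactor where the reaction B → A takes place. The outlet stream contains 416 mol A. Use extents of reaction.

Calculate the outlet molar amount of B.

For A: n = n₀ + 1ξ → 416 = 0 + 1ξ, giving ξ = 416 mol.
Outlet amounts (n = n₀ + ν ξ):
  B: 813 − 1(416) = 397
  A: 0 + 1(416) = 416

397 mol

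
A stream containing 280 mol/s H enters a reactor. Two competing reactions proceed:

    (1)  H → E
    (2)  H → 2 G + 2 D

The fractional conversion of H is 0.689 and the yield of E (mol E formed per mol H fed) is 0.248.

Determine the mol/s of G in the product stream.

Yield of E: 1ξ₁ / 280 = 0.248 → ξ₁ = 69.44 mol/s.
Conversion of H: 1ξ₁ + 1ξ₂ = 0.689 × 280 = 192.9 → ξ₂ = 123.5 mol/s.
Outlet amounts (n = n₀ + Σ ν·ξ):
  H: 280 − 1(69.44) − 1(123.5) = 87.08
  E: 0 + 1(69.44) = 69.44
  G: 0 + 2(123.5) = 247
  D: 0 + 2(123.5) = 247

247 mol/s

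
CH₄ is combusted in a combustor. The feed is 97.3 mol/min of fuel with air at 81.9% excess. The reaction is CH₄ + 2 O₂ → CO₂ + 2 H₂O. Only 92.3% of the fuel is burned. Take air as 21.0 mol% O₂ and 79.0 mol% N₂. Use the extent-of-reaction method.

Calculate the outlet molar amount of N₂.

Stoichiometric O₂ = 2 × 97.3 = 194.6 mol/min; O₂ fed = 194.6 × 1.819 = 354 mol/min.
N₂ fed = 354 × 79/21 = 1332 mol/min.
Fuel reacted = 0.923 × 97.3 → ξ = 89.81 mol/min.
Outlet (n = n₀ + ν ξ):
  CH₄: 97.3 − 1(89.81) = 7.492
  O₂: 354 − 2(89.81) = 174.4
  N₂: 1332 (inert)
  CO₂: 0 + 1(89.81) = 89.81
  H₂O: 0 + 2(89.81) = 179.6

1330 mol/min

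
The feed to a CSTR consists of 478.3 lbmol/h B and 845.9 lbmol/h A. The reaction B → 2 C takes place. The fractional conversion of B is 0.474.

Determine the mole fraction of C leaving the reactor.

B reacted = 0.474 × 478.3 = 226.7 lbmol/h; ν_B = −1, so ξ = 226.7/1 = 226.7 lbmol/h.
Outlet amounts (n = n₀ + ν ξ):
  B: 478.3 − 1(226.7) = 251.6
  C: 0 + 2(226.7) = 453.4
  A: 845.9 (inert)
Total out = 1551 lbmol/h; y_C = 453.4 / 1551 = 0.2924.

0.292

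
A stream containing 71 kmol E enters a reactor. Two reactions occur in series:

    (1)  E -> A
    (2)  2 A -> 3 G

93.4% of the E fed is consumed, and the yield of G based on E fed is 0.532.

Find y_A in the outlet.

0.492

Conversion of E: E consumed = 1ξ₁ = 0.934 × 71 → ξ₁ = 66.31 kmol.
Yield of G: 3ξ₂ / 71 = 0.532 → ξ₂ = 12.59 kmol.
Outlet amounts (n = n₀ + Σ ν·ξ):
  E: 71 − 1(66.31) = 4.686
  A: 0 + 1(66.31) − 2(12.59) = 41.13
  G: 0 + 3(12.59) = 37.77
Total out = 83.59 kmol; y_A = 41.13 / 83.59 = 0.4921.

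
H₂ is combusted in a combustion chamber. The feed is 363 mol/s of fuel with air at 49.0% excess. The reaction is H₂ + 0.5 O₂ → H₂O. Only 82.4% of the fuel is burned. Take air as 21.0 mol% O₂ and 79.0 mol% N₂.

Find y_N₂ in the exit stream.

0.678

Stoichiometric O₂ = 0.5 × 363 = 181.5 mol/s; O₂ fed = 181.5 × 1.490 = 270.4 mol/s.
N₂ fed = 270.4 × 79/21 = 1017 mol/s.
Fuel reacted = 0.824 × 363 → ξ = 299.1 mol/s.
Outlet (n = n₀ + ν ξ):
  H₂: 363 − 1(299.1) = 63.89
  O₂: 270.4 − 0.5(299.1) = 120.9
  N₂: 1017 (inert)
  H₂O: 0 + 1(299.1) = 299.1
Total out = 1501 mol/s; y_N₂ = 1017 / 1501 = 0.6777.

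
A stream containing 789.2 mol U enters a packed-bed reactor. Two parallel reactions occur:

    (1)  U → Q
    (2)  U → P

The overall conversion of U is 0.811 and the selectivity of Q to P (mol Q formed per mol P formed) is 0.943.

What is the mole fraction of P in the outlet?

0.417

Conversion of U: U consumed = 0.811 × 789.2 = 640 mol = 1ξ₁ + 1ξ₂.
Selectivity: 1ξ₁ / (1ξ₂) = 0.943 → ξ₁ = 0.943 ξ₂.
Substitute: (1·0.943 + 1) ξ₂ = 640 → ξ₂ = 329.4 mol, ξ₁ = 310.6 mol.
Outlet amounts (n = n₀ + Σ ν·ξ):
  U: 789.2 − 1(310.6) − 1(329.4) = 149.2
  Q: 0 + 1(310.6) = 310.6
  P: 0 + 1(329.4) = 329.4
Total out = 789.2 mol; y_P = 329.4 / 789.2 = 0.4174.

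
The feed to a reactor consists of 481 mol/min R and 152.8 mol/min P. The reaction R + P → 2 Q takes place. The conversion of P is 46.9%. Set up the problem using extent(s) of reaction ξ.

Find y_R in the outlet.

P reacted = 0.469 × 152.8 = 71.66 mol/min; ν_P = −1, so ξ = 71.66/1 = 71.66 mol/min.
Outlet amounts (n = n₀ + ν ξ):
  R: 481 − 1(71.66) = 409.3
  P: 152.8 − 1(71.66) = 81.14
  Q: 0 + 2(71.66) = 143.3
Total out = 633.8 mol/min; y_R = 409.3 / 633.8 = 0.6458.

0.646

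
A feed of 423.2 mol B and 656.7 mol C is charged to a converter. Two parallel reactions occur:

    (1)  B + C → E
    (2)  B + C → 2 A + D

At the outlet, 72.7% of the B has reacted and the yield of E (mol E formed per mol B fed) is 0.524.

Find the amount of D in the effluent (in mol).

Yield of E: 1ξ₁ / 423.2 = 0.524 → ξ₁ = 221.8 mol.
Conversion of B: 1ξ₁ + 1ξ₂ = 0.727 × 423.2 = 307.7 → ξ₂ = 85.91 mol.
Outlet amounts (n = n₀ + Σ ν·ξ):
  B: 423.2 − 1(221.8) − 1(85.91) = 115.5
  C: 656.7 − 1(221.8) − 1(85.91) = 349
  E: 0 + 1(221.8) = 221.8
  A: 0 + 2(85.91) = 171.8
  D: 0 + 1(85.91) = 85.91

85.9 mol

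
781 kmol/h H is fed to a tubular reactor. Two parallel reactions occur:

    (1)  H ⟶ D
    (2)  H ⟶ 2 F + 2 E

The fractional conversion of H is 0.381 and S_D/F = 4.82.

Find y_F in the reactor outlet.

Conversion of H: H consumed = 0.381 × 781 = 297.6 kmol/h = 1ξ₁ + 1ξ₂.
Selectivity: 1ξ₁ / (2ξ₂) = 4.82 → ξ₁ = 9.64 ξ₂.
Substitute: (1·9.64 + 1) ξ₂ = 297.6 → ξ₂ = 27.97 kmol/h, ξ₁ = 269.6 kmol/h.
Outlet amounts (n = n₀ + Σ ν·ξ):
  H: 781 − 1(269.6) − 1(27.97) = 483.4
  D: 0 + 1(269.6) = 269.6
  F: 0 + 2(27.97) = 55.93
  E: 0 + 2(27.97) = 55.93
Total out = 864.9 kmol/h; y_F = 55.93 / 864.9 = 0.06467.

0.0647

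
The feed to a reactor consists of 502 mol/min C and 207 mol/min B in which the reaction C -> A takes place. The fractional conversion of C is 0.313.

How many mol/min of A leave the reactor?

157 mol/min

C reacted = 0.313 × 502 = 157.1 mol/min; ν_C = −1, so ξ = 157.1/1 = 157.1 mol/min.
Outlet amounts (n = n₀ + ν ξ):
  C: 502 − 1(157.1) = 344.9
  A: 0 + 1(157.1) = 157.1
  B: 207 (inert)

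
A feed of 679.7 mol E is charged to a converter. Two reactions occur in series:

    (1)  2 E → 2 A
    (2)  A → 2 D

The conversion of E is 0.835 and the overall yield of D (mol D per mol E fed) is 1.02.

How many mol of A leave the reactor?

Conversion of E: E consumed = 2ξ₁ = 0.835 × 679.7 → ξ₁ = 283.8 mol.
Yield of D: 2ξ₂ / 679.7 = 1.02 → ξ₂ = 346.6 mol.
Outlet amounts (n = n₀ + Σ ν·ξ):
  E: 679.7 − 2(283.8) = 112.2
  A: 0 + 2(283.8) − 1(346.6) = 220.9
  D: 0 + 2(346.6) = 693.3

221 mol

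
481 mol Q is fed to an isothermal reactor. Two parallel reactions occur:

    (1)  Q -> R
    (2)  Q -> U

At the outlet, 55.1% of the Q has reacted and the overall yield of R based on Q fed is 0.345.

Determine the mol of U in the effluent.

Yield of R: 1ξ₁ / 481 = 0.345 → ξ₁ = 165.9 mol.
Conversion of Q: 1ξ₁ + 1ξ₂ = 0.551 × 481 = 265 → ξ₂ = 99.09 mol.
Outlet amounts (n = n₀ + Σ ν·ξ):
  Q: 481 − 1(165.9) − 1(99.09) = 216
  R: 0 + 1(165.9) = 165.9
  U: 0 + 1(99.09) = 99.09

99.1 mol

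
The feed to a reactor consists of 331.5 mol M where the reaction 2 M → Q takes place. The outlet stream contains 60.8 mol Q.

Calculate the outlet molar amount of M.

For Q: n = n₀ + 1ξ → 60.8 = 0 + 1ξ, giving ξ = 60.8 mol.
Outlet amounts (n = n₀ + ν ξ):
  M: 331.5 − 2(60.8) = 209.9
  Q: 0 + 1(60.8) = 60.8

210 mol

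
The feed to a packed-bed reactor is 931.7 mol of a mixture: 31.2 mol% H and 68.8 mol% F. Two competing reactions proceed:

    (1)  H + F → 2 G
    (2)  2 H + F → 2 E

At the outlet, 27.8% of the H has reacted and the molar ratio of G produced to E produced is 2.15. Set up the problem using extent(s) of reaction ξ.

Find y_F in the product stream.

Conversion of H: H consumed = 0.278 × 290.7 = 80.81 mol = 1ξ₁ + 2ξ₂.
Selectivity: 2ξ₁ / (2ξ₂) = 2.15 → ξ₁ = 2.15 ξ₂.
Substitute: (1·2.15 + 2) ξ₂ = 80.81 → ξ₂ = 19.47 mol, ξ₁ = 41.87 mol.
Outlet amounts (n = n₀ + Σ ν·ξ):
  H: 290.7 − 1(41.87) − 2(19.47) = 209.9
  F: 641 − 1(41.87) − 1(19.47) = 579.7
  G: 0 + 2(41.87) = 83.73
  E: 0 + 2(19.47) = 38.95
Total out = 912.2 mol; y_F = 579.7 / 912.2 = 0.6354.

0.635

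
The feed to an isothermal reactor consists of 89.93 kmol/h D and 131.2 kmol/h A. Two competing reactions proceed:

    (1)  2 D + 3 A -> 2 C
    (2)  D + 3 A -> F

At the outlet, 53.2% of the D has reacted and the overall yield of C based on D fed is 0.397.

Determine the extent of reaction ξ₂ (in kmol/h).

ξ₂ = 12.1 kmol/h

Yield of C: 2ξ₁ / 89.93 = 0.397 → ξ₁ = 17.85 kmol/h.
Conversion of D: 2ξ₁ + 1ξ₂ = 0.532 × 89.93 = 47.84 → ξ₂ = 12.14 kmol/h.
Outlet amounts (n = n₀ + Σ ν·ξ):
  D: 89.93 − 2(17.85) − 1(12.14) = 42.09
  A: 131.2 − 3(17.85) − 3(12.14) = 41.23
  C: 0 + 2(17.85) = 35.7
  F: 0 + 1(12.14) = 12.14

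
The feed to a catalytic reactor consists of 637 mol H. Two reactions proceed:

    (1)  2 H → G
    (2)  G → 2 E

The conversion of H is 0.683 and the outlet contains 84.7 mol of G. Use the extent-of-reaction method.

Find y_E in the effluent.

Conversion of H: H consumed = 2ξ₁ = 0.683 × 637 → ξ₁ = 217.5 mol.
G balance: n_G = 0 + 1ξ₁ − 1ξ₂ = 84.7 → ξ₂ = (1·217.5 − 84.7)/1 = 132.8 mol.
Outlet amounts (n = n₀ + Σ ν·ξ):
  H: 637 − 2(217.5) = 201.9
  G: 0 + 1(217.5) − 1(132.8) = 84.7
  E: 0 + 2(132.8) = 265.7
Total out = 552.3 mol; y_E = 265.7 / 552.3 = 0.481.

0.481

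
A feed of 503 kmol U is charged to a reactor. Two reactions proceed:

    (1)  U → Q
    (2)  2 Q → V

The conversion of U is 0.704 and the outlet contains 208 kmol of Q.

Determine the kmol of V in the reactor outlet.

73.1 kmol

Conversion of U: U consumed = 1ξ₁ = 0.704 × 503 → ξ₁ = 354.1 kmol.
Q balance: n_Q = 0 + 1ξ₁ − 2ξ₂ = 208 → ξ₂ = (1·354.1 − 208)/2 = 73.06 kmol.
Outlet amounts (n = n₀ + Σ ν·ξ):
  U: 503 − 1(354.1) = 148.9
  Q: 0 + 1(354.1) − 2(73.06) = 208
  V: 0 + 1(73.06) = 73.06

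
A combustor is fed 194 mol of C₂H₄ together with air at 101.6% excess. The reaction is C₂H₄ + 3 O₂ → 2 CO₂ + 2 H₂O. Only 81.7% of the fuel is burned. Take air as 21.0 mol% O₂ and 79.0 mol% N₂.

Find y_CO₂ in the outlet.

0.0548

Stoichiometric O₂ = 3 × 194 = 582 mol; O₂ fed = 582 × 2.016 = 1173 mol.
N₂ fed = 1173 × 79/21 = 4414 mol.
Fuel reacted = 0.817 × 194 → ξ = 158.5 mol.
Outlet (n = n₀ + ν ξ):
  C₂H₄: 194 − 1(158.5) = 35.5
  O₂: 1173 − 3(158.5) = 697.8
  N₂: 4414 (inert)
  CO₂: 0 + 2(158.5) = 317
  H₂O: 0 + 2(158.5) = 317
Total out = 5781 mol; y_CO₂ = 317 / 5781 = 0.05483.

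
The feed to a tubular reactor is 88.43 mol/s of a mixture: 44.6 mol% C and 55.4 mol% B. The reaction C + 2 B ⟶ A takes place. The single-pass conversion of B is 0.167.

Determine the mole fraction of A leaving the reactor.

B reacted = 0.167 × 48.99 = 8.181 mol/s; ν_B = −2, so ξ = 8.181/2 = 4.091 mol/s.
Outlet amounts (n = n₀ + ν ξ):
  C: 39.44 − 1(4.091) = 35.35
  B: 48.99 − 2(4.091) = 40.81
  A: 0 + 1(4.091) = 4.091
Total out = 80.25 mol/s; y_A = 4.091 / 80.25 = 0.05098.

0.051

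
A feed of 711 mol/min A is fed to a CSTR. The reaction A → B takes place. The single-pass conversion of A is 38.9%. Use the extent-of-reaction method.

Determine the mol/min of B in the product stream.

A reacted = 0.389 × 711 = 276.6 mol/min; ν_A = −1, so ξ = 276.6/1 = 276.6 mol/min.
Outlet amounts (n = n₀ + ν ξ):
  A: 711 − 1(276.6) = 434.4
  B: 0 + 1(276.6) = 276.6

277 mol/min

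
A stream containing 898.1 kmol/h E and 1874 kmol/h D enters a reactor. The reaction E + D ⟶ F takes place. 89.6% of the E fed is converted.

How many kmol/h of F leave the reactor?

805 kmol/h

E reacted = 0.896 × 898.1 = 804.7 kmol/h; ν_E = −1, so ξ = 804.7/1 = 804.7 kmol/h.
Outlet amounts (n = n₀ + ν ξ):
  E: 898.1 − 1(804.7) = 93.4
  D: 1874 − 1(804.7) = 1069
  F: 0 + 1(804.7) = 804.7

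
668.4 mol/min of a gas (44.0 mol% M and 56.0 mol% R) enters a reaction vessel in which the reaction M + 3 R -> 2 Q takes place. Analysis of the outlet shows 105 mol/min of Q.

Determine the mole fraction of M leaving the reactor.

0.429

For Q: n = n₀ + 2ξ → 105 = 0 + 2ξ, giving ξ = 52.5 mol/min.
Outlet amounts (n = n₀ + ν ξ):
  M: 294.1 − 1(52.5) = 241.6
  R: 374.3 − 3(52.5) = 216.8
  Q: 0 + 2(52.5) = 105
Total out = 563.4 mol/min; y_M = 241.6 / 563.4 = 0.4288.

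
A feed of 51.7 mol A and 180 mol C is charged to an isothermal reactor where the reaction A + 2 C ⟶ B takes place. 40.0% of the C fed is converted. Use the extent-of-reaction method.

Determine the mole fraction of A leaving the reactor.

C reacted = 0.4 × 180 = 72 mol; ν_C = −2, so ξ = 72/2 = 36 mol.
Outlet amounts (n = n₀ + ν ξ):
  A: 51.7 − 1(36) = 15.7
  C: 180 − 2(36) = 108
  B: 0 + 1(36) = 36
Total out = 159.7 mol; y_A = 15.7 / 159.7 = 0.09831.

0.0983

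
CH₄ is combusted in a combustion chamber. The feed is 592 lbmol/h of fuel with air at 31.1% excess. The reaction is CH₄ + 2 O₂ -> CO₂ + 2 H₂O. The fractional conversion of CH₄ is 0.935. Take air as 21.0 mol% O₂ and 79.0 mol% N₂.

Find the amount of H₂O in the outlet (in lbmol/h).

1110 lbmol/h

Stoichiometric O₂ = 2 × 592 = 1184 lbmol/h; O₂ fed = 1184 × 1.311 = 1552 lbmol/h.
N₂ fed = 1552 × 79/21 = 5839 lbmol/h.
Fuel reacted = 0.935 × 592 → ξ = 553.5 lbmol/h.
Outlet (n = n₀ + ν ξ):
  CH₄: 592 − 1(553.5) = 38.48
  O₂: 1552 − 2(553.5) = 445.2
  N₂: 5839 (inert)
  CO₂: 0 + 1(553.5) = 553.5
  H₂O: 0 + 2(553.5) = 1107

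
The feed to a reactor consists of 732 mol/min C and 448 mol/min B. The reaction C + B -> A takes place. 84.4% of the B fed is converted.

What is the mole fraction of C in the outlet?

B reacted = 0.844 × 448 = 378.1 mol/min; ν_B = −1, so ξ = 378.1/1 = 378.1 mol/min.
Outlet amounts (n = n₀ + ν ξ):
  C: 732 − 1(378.1) = 353.9
  B: 448 − 1(378.1) = 69.89
  A: 0 + 1(378.1) = 378.1
Total out = 801.9 mol/min; y_C = 353.9 / 801.9 = 0.4413.

0.441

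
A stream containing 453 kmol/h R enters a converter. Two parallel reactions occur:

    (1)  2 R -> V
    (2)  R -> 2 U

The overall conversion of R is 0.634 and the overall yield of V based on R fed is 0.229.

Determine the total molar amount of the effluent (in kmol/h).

Yield of V: 1ξ₁ / 453 = 0.229 → ξ₁ = 103.7 kmol/h.
Conversion of R: 2ξ₁ + 1ξ₂ = 0.634 × 453 = 287.2 → ξ₂ = 79.73 kmol/h.
Outlet amounts (n = n₀ + Σ ν·ξ):
  R: 453 − 2(103.7) − 1(79.73) = 165.8
  V: 0 + 1(103.7) = 103.7
  U: 0 + 2(79.73) = 159.5
Total out = 165.8 + 103.7 + 159.5 = 429 kmol/h.

429 kmol/h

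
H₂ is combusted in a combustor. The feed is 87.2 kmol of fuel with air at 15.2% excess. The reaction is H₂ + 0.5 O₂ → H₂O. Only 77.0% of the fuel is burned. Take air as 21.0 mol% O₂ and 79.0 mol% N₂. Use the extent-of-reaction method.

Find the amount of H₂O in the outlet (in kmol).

Stoichiometric O₂ = 0.5 × 87.2 = 43.6 kmol; O₂ fed = 43.6 × 1.152 = 50.23 kmol.
N₂ fed = 50.23 × 79/21 = 188.9 kmol.
Fuel reacted = 0.77 × 87.2 → ξ = 67.14 kmol.
Outlet (n = n₀ + ν ξ):
  H₂: 87.2 − 1(67.14) = 20.06
  O₂: 50.23 − 0.5(67.14) = 16.66
  N₂: 188.9 (inert)
  H₂O: 0 + 1(67.14) = 67.14

67.1 kmol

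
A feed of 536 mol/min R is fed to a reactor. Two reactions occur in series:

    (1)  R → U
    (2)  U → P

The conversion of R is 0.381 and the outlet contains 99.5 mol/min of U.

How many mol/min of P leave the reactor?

Conversion of R: R consumed = 1ξ₁ = 0.381 × 536 → ξ₁ = 204.2 mol/min.
U balance: n_U = 0 + 1ξ₁ − 1ξ₂ = 99.5 → ξ₂ = (1·204.2 − 99.5)/1 = 104.7 mol/min.
Outlet amounts (n = n₀ + Σ ν·ξ):
  R: 536 − 1(204.2) = 331.8
  U: 0 + 1(204.2) − 1(104.7) = 99.5
  P: 0 + 1(104.7) = 104.7

105 mol/min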